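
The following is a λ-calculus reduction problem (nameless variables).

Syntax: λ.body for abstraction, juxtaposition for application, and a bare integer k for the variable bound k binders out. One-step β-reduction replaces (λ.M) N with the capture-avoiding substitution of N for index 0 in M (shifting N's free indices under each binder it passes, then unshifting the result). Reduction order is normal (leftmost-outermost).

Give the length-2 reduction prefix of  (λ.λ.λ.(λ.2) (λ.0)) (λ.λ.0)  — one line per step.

  start: (λ.λ.λ.(λ.2) (λ.0)) (λ.λ.0)
  →1  λ.λ.(λ.2) (λ.0)
  →2  λ.λ.1

Answer: after 2 steps: λ.λ.1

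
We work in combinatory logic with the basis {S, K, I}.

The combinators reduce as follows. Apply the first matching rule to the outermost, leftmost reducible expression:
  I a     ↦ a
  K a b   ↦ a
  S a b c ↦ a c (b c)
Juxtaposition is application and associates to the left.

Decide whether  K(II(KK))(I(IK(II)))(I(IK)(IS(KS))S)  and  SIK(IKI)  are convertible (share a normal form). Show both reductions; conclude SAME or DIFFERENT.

Term A:
  start: K(II(KK))(I(IK(II)))(I(IK)(IS(KS))S)
  step 1: II(KK)(I(IK)(IS(KS))S)
  step 2: I(KK)(I(IK)(IS(KS))S)
  step 3: KK(I(IK)(IS(KS))S)
  step 4: K

Term B:
  start: SIK(IKI)
  step 1: I(IKI)(K(IKI))
  step 2: IKI(K(IKI))
  step 3: KI(K(IKI))
  step 4: I

Answer: DIFFERENT — A ⇓ K, B ⇓ I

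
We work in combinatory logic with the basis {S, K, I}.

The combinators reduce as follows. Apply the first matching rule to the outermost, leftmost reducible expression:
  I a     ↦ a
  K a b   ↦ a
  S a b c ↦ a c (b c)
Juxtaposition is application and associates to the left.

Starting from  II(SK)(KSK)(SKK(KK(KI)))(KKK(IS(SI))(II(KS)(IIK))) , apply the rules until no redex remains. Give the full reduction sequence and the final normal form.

  start: II(SK)(KSK)(SKK(KK(KI)))(KKK(IS(SI))(II(KS)(IIK)))
  [1] I(SK)(KSK)(SKK(KK(KI)))(KKK(IS(SI))(II(KS)(IIK)))
  [2] SK(KSK)(SKK(KK(KI)))(KKK(IS(SI))(II(KS)(IIK)))
  [3] K(SKK(KK(KI)))(KSK(SKK(KK(KI))))(KKK(IS(SI))(II(KS)(IIK)))
  [4] SKK(KK(KI))(KKK(IS(SI))(II(KS)(IIK)))
  [5] K(KK(KI))(K(KK(KI)))(KKK(IS(SI))(II(KS)(IIK)))
  [6] KK(KI)(KKK(IS(SI))(II(KS)(IIK)))
  [7] K(KKK(IS(SI))(II(KS)(IIK)))
  [8] K(K(IS(SI))(II(KS)(IIK)))
  [9] K(IS(SI))
  [10] K(S(SI))

Answer: normal form = K(S(SI))  (in 10 steps)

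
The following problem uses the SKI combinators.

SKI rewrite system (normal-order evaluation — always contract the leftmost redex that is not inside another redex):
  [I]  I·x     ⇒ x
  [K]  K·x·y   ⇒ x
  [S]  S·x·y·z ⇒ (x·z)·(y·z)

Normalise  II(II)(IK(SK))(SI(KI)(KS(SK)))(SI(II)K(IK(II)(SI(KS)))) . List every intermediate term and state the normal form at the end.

  start: II(II)(IK(SK))(SI(KI)(KS(SK)))(SI(II)K(IK(II)(SI(KS))))
  step 1: I(II)(IK(SK))(SI(KI)(KS(SK)))(SI(II)K(IK(II)(SI(KS))))
  step 2: II(IK(SK))(SI(KI)(KS(SK)))(SI(II)K(IK(II)(SI(KS))))
  step 3: I(IK(SK))(SI(KI)(KS(SK)))(SI(II)K(IK(II)(SI(KS))))
  step 4: IK(SK)(SI(KI)(KS(SK)))(SI(II)K(IK(II)(SI(KS))))
  step 5: K(SK)(SI(KI)(KS(SK)))(SI(II)K(IK(II)(SI(KS))))
  step 6: SK(SI(II)K(IK(II)(SI(KS))))
  step 7: SK(IK(IIK)(IK(II)(SI(KS))))
  step 8: SK(K(IIK)(IK(II)(SI(KS))))
  step 9: SK(IIK)
  step 10: SK(IK)
  step 11: SKK

Answer: normal form = SKK  (in 11 steps)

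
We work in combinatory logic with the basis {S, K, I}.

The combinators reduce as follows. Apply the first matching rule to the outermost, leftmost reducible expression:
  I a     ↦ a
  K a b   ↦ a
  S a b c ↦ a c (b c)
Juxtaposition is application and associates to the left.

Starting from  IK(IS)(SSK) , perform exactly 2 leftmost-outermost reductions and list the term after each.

  start: IK(IS)(SSK)
  →1  K(IS)(SSK)
  →2  IS

Answer: after 2 steps: IS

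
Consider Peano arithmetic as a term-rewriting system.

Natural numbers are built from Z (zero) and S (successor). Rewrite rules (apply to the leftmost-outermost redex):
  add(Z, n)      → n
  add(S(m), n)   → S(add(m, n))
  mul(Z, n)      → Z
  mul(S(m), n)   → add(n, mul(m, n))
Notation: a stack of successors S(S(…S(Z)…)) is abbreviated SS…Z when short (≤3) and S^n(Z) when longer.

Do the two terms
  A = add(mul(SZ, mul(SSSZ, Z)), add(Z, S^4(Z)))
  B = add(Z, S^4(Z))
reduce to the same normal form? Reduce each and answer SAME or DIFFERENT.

Term A:
  start: add(mul(SZ, mul(SSSZ, Z)), add(Z, S^4(Z)))
  [1] add(add(mul(SSSZ, Z), mul(Z, mul(SSSZ, Z))), add(Z, S^4(Z)))
  [2] add(add(add(Z, mul(SSZ, Z)), mul(Z, mul(SSSZ, Z))), add(Z, S^4(Z)))
  [3] add(add(mul(SSZ, Z), mul(Z, mul(SSSZ, Z))), add(Z, S^4(Z)))
  [4] add(add(add(Z, mul(SZ, Z)), mul(Z, mul(SSSZ, Z))), add(Z, S^4(Z)))
  [5] add(add(mul(SZ, Z), mul(Z, mul(SSSZ, Z))), add(Z, S^4(Z)))
  [6] add(add(add(Z, mul(Z, Z)), mul(Z, mul(SSSZ, Z))), add(Z, S^4(Z)))
  [7] add(add(mul(Z, Z), mul(Z, mul(SSSZ, Z))), add(Z, S^4(Z)))
  [8] add(add(Z, mul(Z, mul(SSSZ, Z))), add(Z, S^4(Z)))
  [9] add(mul(Z, mul(SSSZ, Z)), add(Z, S^4(Z)))
  [10] add(Z, add(Z, S^4(Z)))
  [11] add(Z, S^4(Z))
  [12] S^4(Z)

Term B:
  start: add(Z, S^4(Z))
  [1] S^4(Z)

Answer: SAME — A ⇓ S^4(Z), B ⇓ S^4(Z)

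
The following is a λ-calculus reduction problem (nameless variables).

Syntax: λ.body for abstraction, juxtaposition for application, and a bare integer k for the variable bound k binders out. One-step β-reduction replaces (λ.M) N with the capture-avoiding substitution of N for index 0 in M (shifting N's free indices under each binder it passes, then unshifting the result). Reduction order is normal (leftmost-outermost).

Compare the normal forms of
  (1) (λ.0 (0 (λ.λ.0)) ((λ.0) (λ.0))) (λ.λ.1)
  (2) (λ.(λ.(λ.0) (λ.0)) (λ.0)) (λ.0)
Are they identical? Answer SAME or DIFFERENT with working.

Term A:
  start: (λ.0 (0 (λ.λ.0)) ((λ.0) (λ.0))) (λ.λ.1)
  step 1: (λ.λ.1) ((λ.λ.1) (λ.λ.0)) ((λ.0) (λ.0))
  step 2: (λ.(λ.λ.1) (λ.λ.0)) ((λ.0) (λ.0))
  step 3: (λ.λ.1) (λ.λ.0)
  step 4: λ.λ.λ.0

Term B:
  start: (λ.(λ.(λ.0) (λ.0)) (λ.0)) (λ.0)
  step 1: (λ.(λ.0) (λ.0)) (λ.0)
  step 2: (λ.0) (λ.0)
  step 3: λ.0

Answer: DIFFERENT — A ⇓ λ.λ.λ.0, B ⇓ λ.0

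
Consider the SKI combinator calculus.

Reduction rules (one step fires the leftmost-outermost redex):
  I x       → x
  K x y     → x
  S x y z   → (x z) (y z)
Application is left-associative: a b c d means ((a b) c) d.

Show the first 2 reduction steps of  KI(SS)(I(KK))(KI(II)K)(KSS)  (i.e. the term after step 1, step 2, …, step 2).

  start: KI(SS)(I(KK))(KI(II)K)(KSS)
  →1  I(I(KK))(KI(II)K)(KSS)
  →2  I(KK)(KI(II)K)(KSS)

Answer: after 2 steps: I(KK)(KI(II)K)(KSS)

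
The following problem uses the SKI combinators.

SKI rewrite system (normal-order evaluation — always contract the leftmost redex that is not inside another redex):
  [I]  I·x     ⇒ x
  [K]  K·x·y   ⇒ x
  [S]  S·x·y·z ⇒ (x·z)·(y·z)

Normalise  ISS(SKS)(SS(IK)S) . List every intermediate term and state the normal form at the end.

  start: ISS(SKS)(SS(IK)S)
  [1] SS(SKS)(SS(IK)S)
  [2] S(SS(IK)S)(SKS(SS(IK)S))
  [3] S(SS(IKS))(SKS(SS(IK)S))
  [4] S(SS(KS))(SKS(SS(IK)S))
  [5] S(SS(KS))(K(SS(IK)S)(S(SS(IK)S)))
  [6] S(SS(KS))(SS(IK)S)
  [7] S(SS(KS))(SS(IKS))
  [8] S(SS(KS))(SS(KS))

Answer: normal form = S(SS(KS))(SS(KS))  (in 8 steps)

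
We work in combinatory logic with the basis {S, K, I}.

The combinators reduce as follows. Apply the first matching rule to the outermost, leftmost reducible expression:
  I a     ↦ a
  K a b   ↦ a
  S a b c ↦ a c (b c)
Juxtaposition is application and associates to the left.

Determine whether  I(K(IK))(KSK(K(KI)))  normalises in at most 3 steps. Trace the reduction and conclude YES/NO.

  start: I(K(IK))(KSK(K(KI)))
  [1] K(IK)(KSK(K(KI)))
  [2] IK
  [3] K

Answer: YES — reaches normal form K in 3 ≤ 3 steps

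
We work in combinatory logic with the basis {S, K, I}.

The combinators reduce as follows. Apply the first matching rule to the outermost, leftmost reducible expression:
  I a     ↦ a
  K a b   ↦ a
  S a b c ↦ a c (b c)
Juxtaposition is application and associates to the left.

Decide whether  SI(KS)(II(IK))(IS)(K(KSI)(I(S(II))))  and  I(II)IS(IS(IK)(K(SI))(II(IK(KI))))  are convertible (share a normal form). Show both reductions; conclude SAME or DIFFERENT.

Answer: DIFFERENT — A ⇓ SS, B ⇓ S(K(KI))

Working:
Term A:
  start: SI(KS)(II(IK))(IS)(K(KSI)(I(S(II))))
  step 1: I(II(IK))(KS(II(IK)))(IS)(K(KSI)(I(S(II))))
  step 2: II(IK)(KS(II(IK)))(IS)(K(KSI)(I(S(II))))
  step 3: I(IK)(KS(II(IK)))(IS)(K(KSI)(I(S(II))))
  step 4: IK(KS(II(IK)))(IS)(K(KSI)(I(S(II))))
  step 5: K(KS(II(IK)))(IS)(K(KSI)(I(S(II))))
  step 6: KS(II(IK))(K(KSI)(I(S(II))))
  step 7: S(K(KSI)(I(S(II))))
  step 8: S(KSI)
  step 9: SS

Term B:
  start: I(II)IS(IS(IK)(K(SI))(II(IK(KI))))
  step 1: IIIS(IS(IK)(K(SI))(II(IK(KI))))
  step 2: IIS(IS(IK)(K(SI))(II(IK(KI))))
  step 3: IS(IS(IK)(K(SI))(II(IK(KI))))
  step 4: S(IS(IK)(K(SI))(II(IK(KI))))
  step 5: S(S(IK)(K(SI))(II(IK(KI))))
  step 6: S(IK(II(IK(KI)))(K(SI)(II(IK(KI)))))
  step 7: S(K(II(IK(KI)))(K(SI)(II(IK(KI)))))
  step 8: S(II(IK(KI)))
  step 9: S(I(IK(KI)))
  step 10: S(IK(KI))
  step 11: S(K(KI))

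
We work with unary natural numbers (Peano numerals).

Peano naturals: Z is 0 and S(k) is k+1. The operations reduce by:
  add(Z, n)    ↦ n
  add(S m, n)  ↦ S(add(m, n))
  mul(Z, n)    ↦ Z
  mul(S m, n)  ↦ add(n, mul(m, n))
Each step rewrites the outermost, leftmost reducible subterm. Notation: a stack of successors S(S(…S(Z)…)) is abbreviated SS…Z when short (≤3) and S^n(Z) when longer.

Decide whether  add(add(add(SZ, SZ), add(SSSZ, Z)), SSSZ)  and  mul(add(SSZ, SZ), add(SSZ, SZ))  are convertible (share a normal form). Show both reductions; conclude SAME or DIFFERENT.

Term A:
  start: add(add(add(SZ, SZ), add(SSSZ, Z)), SSSZ)
  →1  add(add(S(add(Z, SZ)), add(SSSZ, Z)), SSSZ)
  →2  add(S(add(add(Z, SZ), add(SSSZ, Z))), SSSZ)
  →3  S(add(add(add(Z, SZ), add(SSSZ, Z)), SSSZ))
  →4  S(add(add(SZ, add(SSSZ, Z)), SSSZ))
  →5  S(add(S(add(Z, add(SSSZ, Z))), SSSZ))
  →6  S(S(add(add(Z, add(SSSZ, Z)), SSSZ)))
  →7  S(S(add(add(SSSZ, Z), SSSZ)))
  →8  S(S(add(S(add(SSZ, Z)), SSSZ)))
  →9  S(S(S(add(add(SSZ, Z), SSSZ))))
  →10  S(S(S(add(S(add(SZ, Z)), SSSZ))))
  →11  S(S(S(S(add(add(SZ, Z), SSSZ)))))
  →12  S(S(S(S(add(S(add(Z, Z)), SSSZ)))))
  →13  S(S(S(S(S(add(add(Z, Z), SSSZ))))))
  →14  S(S(S(S(S(add(Z, SSSZ))))))
  →15  S^8(Z)

Term B:
  start: mul(add(SSZ, SZ), add(SSZ, SZ))
  →1  mul(S(add(SZ, SZ)), add(SSZ, SZ))
  →2  add(add(SSZ, SZ), mul(add(SZ, SZ), add(SSZ, SZ)))
  →3  add(S(add(SZ, SZ)), mul(add(SZ, SZ), add(SSZ, SZ)))
  →4  S(add(add(SZ, SZ), mul(add(SZ, SZ), add(SSZ, SZ))))
  →5  S(add(S(add(Z, SZ)), mul(add(SZ, SZ), add(SSZ, SZ))))
  →6  S(S(add(add(Z, SZ), mul(add(SZ, SZ), add(SSZ, SZ)))))
  →7  S(S(add(SZ, mul(add(SZ, SZ), add(SSZ, SZ)))))
  →8  S(S(S(add(Z, mul(add(SZ, SZ), add(SSZ, SZ))))))
  →9  S(S(S(mul(add(SZ, SZ), add(SSZ, SZ)))))
  →10  S(S(S(mul(S(add(Z, SZ)), add(SSZ, SZ)))))
  →11  S(S(S(add(add(SSZ, SZ), mul(add(Z, SZ), add(SSZ, SZ))))))
  →12  S(S(S(add(S(add(SZ, SZ)), mul(add(Z, SZ), add(SSZ, SZ))))))
  →13  S(S(S(S(add(add(SZ, SZ), mul(add(Z, SZ), add(SSZ, SZ)))))))
  →14  S(S(S(S(add(S(add(Z, SZ)), mul(add(Z, SZ), add(SSZ, SZ)))))))
  →15  S(S(S(S(S(add(add(Z, SZ), mul(add(Z, SZ), add(SSZ, SZ))))))))
  →16  S(S(S(S(S(add(SZ, mul(add(Z, SZ), add(SSZ, SZ))))))))
  →17  S(S(S(S(S(S(add(Z, mul(add(Z, SZ), add(SSZ, SZ)))))))))
  →18  S(S(S(S(S(S(mul(add(Z, SZ), add(SSZ, SZ))))))))
  →19  S(S(S(S(S(S(mul(SZ, add(SSZ, SZ))))))))
  →20  S(S(S(S(S(S(add(add(SSZ, SZ), mul(Z, add(SSZ, SZ)))))))))
  →21  S(S(S(S(S(S(add(S(add(SZ, SZ)), mul(Z, add(SSZ, SZ)))))))))
  →22  S(S(S(S(S(S(S(add(add(SZ, SZ), mul(Z, add(SSZ, SZ))))))))))
  →23  S(S(S(S(S(S(S(add(S(add(Z, SZ)), mul(Z, add(SSZ, SZ))))))))))
  →24  S(S(S(S(S(S(S(S(add(add(Z, SZ), mul(Z, add(SSZ, SZ)))))))))))
  →25  S(S(S(S(S(S(S(S(add(SZ, mul(Z, add(SSZ, SZ)))))))))))
  →26  S(S(S(S(S(S(S(S(S(add(Z, mul(Z, add(SSZ, SZ))))))))))))
  →27  S(S(S(S(S(S(S(S(S(mul(Z, add(SSZ, SZ)))))))))))
  →28  S^9(Z)

Answer: DIFFERENT — A ⇓ S^8(Z), B ⇓ S^9(Z)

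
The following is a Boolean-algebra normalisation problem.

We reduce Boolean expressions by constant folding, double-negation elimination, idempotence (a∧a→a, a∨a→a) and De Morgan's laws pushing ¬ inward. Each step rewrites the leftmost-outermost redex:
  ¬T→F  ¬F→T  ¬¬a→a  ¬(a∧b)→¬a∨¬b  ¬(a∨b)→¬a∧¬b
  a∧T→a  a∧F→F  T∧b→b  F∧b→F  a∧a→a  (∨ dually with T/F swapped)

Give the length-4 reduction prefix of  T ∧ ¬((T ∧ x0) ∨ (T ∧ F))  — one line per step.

Answer: after 4 steps: (F ∨ ¬x0) ∧ ¬(T ∧ F)

Derivation:
  start: T ∧ ¬((T ∧ x0) ∨ (T ∧ F))
  [1] ¬((T ∧ x0) ∨ (T ∧ F))
  [2] ¬(T ∧ x0) ∧ ¬(T ∧ F)
  [3] (¬T ∨ ¬x0) ∧ ¬(T ∧ F)
  [4] (F ∨ ¬x0) ∧ ¬(T ∧ F)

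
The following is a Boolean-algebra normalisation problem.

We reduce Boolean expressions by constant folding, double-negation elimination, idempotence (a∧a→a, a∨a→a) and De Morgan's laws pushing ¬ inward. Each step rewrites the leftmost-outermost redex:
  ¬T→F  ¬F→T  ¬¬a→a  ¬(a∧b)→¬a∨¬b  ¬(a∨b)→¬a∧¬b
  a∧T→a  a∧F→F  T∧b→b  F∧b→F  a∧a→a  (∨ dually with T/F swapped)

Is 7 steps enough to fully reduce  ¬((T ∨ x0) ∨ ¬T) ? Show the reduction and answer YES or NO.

Answer: YES — reaches normal form F in 5 ≤ 7 steps

Reduction:
  start: ¬((T ∨ x0) ∨ ¬T)
  →1  ¬(T ∨ x0) ∧ ¬¬T
  →2  (¬T ∧ ¬x0) ∧ ¬¬T
  →3  (F ∧ ¬x0) ∧ ¬¬T
  →4  F ∧ ¬¬T
  →5  F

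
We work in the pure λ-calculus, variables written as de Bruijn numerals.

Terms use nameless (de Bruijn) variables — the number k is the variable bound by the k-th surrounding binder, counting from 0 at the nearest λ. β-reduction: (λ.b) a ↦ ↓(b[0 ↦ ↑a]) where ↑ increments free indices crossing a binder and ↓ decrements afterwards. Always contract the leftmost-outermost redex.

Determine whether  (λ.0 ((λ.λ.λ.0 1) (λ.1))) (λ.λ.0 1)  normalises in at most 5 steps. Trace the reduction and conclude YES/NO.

Answer: YES — reaches normal form λ.0 (λ.λ.0 1) in 3 ≤ 5 steps

Derivation:
  start: (λ.0 ((λ.λ.λ.0 1) (λ.1))) (λ.λ.0 1)
  →1  (λ.λ.0 1) ((λ.λ.λ.0 1) (λ.λ.λ.0 1))
  →2  λ.0 ((λ.λ.λ.0 1) (λ.λ.λ.0 1))
  →3  λ.0 (λ.λ.0 1)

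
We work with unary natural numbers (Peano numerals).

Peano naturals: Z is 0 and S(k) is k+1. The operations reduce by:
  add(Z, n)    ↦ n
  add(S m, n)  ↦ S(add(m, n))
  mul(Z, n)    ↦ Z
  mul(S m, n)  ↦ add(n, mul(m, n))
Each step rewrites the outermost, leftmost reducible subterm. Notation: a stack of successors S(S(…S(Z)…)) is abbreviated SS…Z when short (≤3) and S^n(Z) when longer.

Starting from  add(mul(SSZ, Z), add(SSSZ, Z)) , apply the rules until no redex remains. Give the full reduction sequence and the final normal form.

Answer: normal form = SSSZ  (in 10 steps)

Working:
  start: add(mul(SSZ, Z), add(SSSZ, Z))
  [1] add(add(Z, mul(SZ, Z)), add(SSSZ, Z))
  [2] add(mul(SZ, Z), add(SSSZ, Z))
  [3] add(add(Z, mul(Z, Z)), add(SSSZ, Z))
  [4] add(mul(Z, Z), add(SSSZ, Z))
  [5] add(Z, add(SSSZ, Z))
  [6] add(SSSZ, Z)
  [7] S(add(SSZ, Z))
  [8] S(S(add(SZ, Z)))
  [9] S(S(S(add(Z, Z))))
  [10] SSSZ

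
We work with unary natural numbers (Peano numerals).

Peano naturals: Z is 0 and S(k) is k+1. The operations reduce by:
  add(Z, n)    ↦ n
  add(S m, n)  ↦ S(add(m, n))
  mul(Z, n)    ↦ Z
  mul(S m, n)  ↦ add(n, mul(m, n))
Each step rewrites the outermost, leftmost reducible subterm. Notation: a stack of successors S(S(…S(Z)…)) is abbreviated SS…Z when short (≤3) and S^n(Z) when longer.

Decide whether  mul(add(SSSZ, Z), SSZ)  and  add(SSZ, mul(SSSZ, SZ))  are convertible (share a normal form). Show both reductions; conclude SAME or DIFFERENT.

Term A:
  start: mul(add(SSSZ, Z), SSZ)
  →1  mul(S(add(SSZ, Z)), SSZ)
  →2  add(SSZ, mul(add(SSZ, Z), SSZ))
  →3  S(add(SZ, mul(add(SSZ, Z), SSZ)))
  →4  S(S(add(Z, mul(add(SSZ, Z), SSZ))))
  →5  S(S(mul(add(SSZ, Z), SSZ)))
  →6  S(S(mul(S(add(SZ, Z)), SSZ)))
  →7  S(S(add(SSZ, mul(add(SZ, Z), SSZ))))
  →8  S(S(S(add(SZ, mul(add(SZ, Z), SSZ)))))
  →9  S(S(S(S(add(Z, mul(add(SZ, Z), SSZ))))))
  →10  S(S(S(S(mul(add(SZ, Z), SSZ)))))
  →11  S(S(S(S(mul(S(add(Z, Z)), SSZ)))))
  →12  S(S(S(S(add(SSZ, mul(add(Z, Z), SSZ))))))
  →13  S(S(S(S(S(add(SZ, mul(add(Z, Z), SSZ)))))))
  →14  S(S(S(S(S(S(add(Z, mul(add(Z, Z), SSZ))))))))
  →15  S(S(S(S(S(S(mul(add(Z, Z), SSZ)))))))
  →16  S(S(S(S(S(S(mul(Z, SSZ)))))))
  →17  S^6(Z)

Term B:
  start: add(SSZ, mul(SSSZ, SZ))
  →1  S(add(SZ, mul(SSSZ, SZ)))
  →2  S(S(add(Z, mul(SSSZ, SZ))))
  →3  S(S(mul(SSSZ, SZ)))
  →4  S(S(add(SZ, mul(SSZ, SZ))))
  →5  S(S(S(add(Z, mul(SSZ, SZ)))))
  →6  S(S(S(mul(SSZ, SZ))))
  →7  S(S(S(add(SZ, mul(SZ, SZ)))))
  →8  S(S(S(S(add(Z, mul(SZ, SZ))))))
  →9  S(S(S(S(mul(SZ, SZ)))))
  →10  S(S(S(S(add(SZ, mul(Z, SZ))))))
  →11  S(S(S(S(S(add(Z, mul(Z, SZ)))))))
  →12  S(S(S(S(S(mul(Z, SZ))))))
  →13  S^5(Z)

Answer: DIFFERENT — A ⇓ S^6(Z), B ⇓ S^5(Z)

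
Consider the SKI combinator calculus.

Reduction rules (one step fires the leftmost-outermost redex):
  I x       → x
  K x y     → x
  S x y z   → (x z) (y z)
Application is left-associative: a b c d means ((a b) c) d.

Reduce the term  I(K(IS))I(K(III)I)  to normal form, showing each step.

  start: I(K(IS))I(K(III)I)
  step 1: K(IS)I(K(III)I)
  step 2: IS(K(III)I)
  step 3: S(K(III)I)
  step 4: S(III)
  step 5: S(II)
  step 6: SI

Answer: normal form = SI  (in 6 steps)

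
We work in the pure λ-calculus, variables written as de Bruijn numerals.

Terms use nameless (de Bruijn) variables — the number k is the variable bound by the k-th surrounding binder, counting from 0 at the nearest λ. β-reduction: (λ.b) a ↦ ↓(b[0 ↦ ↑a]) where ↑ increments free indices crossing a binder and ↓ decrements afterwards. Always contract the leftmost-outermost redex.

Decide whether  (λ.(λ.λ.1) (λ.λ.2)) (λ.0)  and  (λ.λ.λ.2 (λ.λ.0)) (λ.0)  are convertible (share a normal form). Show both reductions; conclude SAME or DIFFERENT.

Answer: SAME — A ⇓ λ.λ.λ.λ.0, B ⇓ λ.λ.λ.λ.0

Reduction:
Term A:
  start: (λ.(λ.λ.1) (λ.λ.2)) (λ.0)
  [1] (λ.λ.1) (λ.λ.λ.0)
  [2] λ.λ.λ.λ.0

Term B:
  start: (λ.λ.λ.2 (λ.λ.0)) (λ.0)
  [1] λ.λ.(λ.0) (λ.λ.0)
  [2] λ.λ.λ.λ.0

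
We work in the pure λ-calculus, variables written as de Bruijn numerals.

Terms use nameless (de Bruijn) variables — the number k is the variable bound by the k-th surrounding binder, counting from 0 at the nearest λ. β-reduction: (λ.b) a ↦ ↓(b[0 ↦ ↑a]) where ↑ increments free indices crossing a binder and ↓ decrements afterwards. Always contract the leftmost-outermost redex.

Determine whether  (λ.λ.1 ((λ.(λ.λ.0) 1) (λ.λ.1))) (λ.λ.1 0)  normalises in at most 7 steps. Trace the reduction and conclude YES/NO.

Answer: YES — reaches normal form λ.λ.0 in 5 ≤ 7 steps

Reduction:
  start: (λ.λ.1 ((λ.(λ.λ.0) 1) (λ.λ.1))) (λ.λ.1 0)
  step 1: λ.(λ.λ.1 0) ((λ.(λ.λ.0) 1) (λ.λ.1))
  step 2: λ.λ.(λ.(λ.λ.0) 2) (λ.λ.1) 0
  step 3: λ.λ.(λ.λ.0) 1 0
  step 4: λ.λ.(λ.0) 0
  step 5: λ.λ.0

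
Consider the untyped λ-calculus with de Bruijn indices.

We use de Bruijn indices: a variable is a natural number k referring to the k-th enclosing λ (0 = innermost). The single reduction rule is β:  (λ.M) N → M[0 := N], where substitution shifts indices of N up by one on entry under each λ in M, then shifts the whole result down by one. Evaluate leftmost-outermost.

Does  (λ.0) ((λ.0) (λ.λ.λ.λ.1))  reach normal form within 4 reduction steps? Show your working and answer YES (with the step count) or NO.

Answer: YES — reaches normal form λ.λ.λ.λ.1 in 2 ≤ 4 steps

Derivation:
  start: (λ.0) ((λ.0) (λ.λ.λ.λ.1))
  →1  (λ.0) (λ.λ.λ.λ.1)
  →2  λ.λ.λ.λ.1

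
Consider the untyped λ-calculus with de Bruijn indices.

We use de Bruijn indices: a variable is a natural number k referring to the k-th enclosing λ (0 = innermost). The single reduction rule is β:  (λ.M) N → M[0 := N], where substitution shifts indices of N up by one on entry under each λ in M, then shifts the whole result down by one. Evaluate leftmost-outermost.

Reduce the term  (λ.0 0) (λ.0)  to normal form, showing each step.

Answer: normal form = λ.0  (in 2 steps)

Working:
  start: (λ.0 0) (λ.0)
  →1  (λ.0) (λ.0)
  →2  λ.0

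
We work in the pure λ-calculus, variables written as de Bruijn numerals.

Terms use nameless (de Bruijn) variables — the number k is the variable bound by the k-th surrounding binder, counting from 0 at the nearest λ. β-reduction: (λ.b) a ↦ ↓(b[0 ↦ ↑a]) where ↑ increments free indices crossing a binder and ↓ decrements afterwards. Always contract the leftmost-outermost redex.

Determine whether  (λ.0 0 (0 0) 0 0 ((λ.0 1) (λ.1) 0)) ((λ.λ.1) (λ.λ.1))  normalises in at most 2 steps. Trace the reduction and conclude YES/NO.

Answer: NO — after 2 steps the term is (λ.λ.λ.1) ((λ.λ.1) (λ.λ.1)) ((λ.λ.1) (λ.λ.1) ((λ.λ.1) (λ.λ.1))) ((λ.λ.1) (λ.λ.1)) ((λ.λ.1) (λ.λ.1)) ((λ.0 ((λ.λ.1) (λ.λ.1))) (λ.(λ.λ.1) (λ.λ.1)) ((λ.λ.1) (λ.λ.1))), not yet normal

Derivation:
  start: (λ.0 0 (0 0) 0 0 ((λ.0 1) (λ.1) 0)) ((λ.λ.1) (λ.λ.1))
  →1  (λ.λ.1) (λ.λ.1) ((λ.λ.1) (λ.λ.1)) ((λ.λ.1) (λ.λ.1) ((λ.λ.1) (λ.λ.1))) ((λ.λ.1) (λ.λ.1)) ((λ.λ.1) (λ.λ.1)) ((λ.0 ((λ.λ.1) (λ.λ.1))) (λ.(λ.λ.1) (λ.λ.1)) ((λ.λ.1) (λ.λ.1)))
  →2  (λ.λ.λ.1) ((λ.λ.1) (λ.λ.1)) ((λ.λ.1) (λ.λ.1) ((λ.λ.1) (λ.λ.1))) ((λ.λ.1) (λ.λ.1)) ((λ.λ.1) (λ.λ.1)) ((λ.0 ((λ.λ.1) (λ.λ.1))) (λ.(λ.λ.1) (λ.λ.1)) ((λ.λ.1) (λ.λ.1)))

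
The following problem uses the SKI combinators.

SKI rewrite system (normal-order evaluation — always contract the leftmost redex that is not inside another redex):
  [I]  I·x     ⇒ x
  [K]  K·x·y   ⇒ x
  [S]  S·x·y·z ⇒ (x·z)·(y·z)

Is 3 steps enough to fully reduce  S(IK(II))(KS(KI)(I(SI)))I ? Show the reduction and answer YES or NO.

  start: S(IK(II))(KS(KI)(I(SI)))I
  →1  IK(II)I(KS(KI)(I(SI))I)
  →2  K(II)I(KS(KI)(I(SI))I)
  →3  II(KS(KI)(I(SI))I)

Answer: NO — after 3 steps the term is II(KS(KI)(I(SI))I), not yet normal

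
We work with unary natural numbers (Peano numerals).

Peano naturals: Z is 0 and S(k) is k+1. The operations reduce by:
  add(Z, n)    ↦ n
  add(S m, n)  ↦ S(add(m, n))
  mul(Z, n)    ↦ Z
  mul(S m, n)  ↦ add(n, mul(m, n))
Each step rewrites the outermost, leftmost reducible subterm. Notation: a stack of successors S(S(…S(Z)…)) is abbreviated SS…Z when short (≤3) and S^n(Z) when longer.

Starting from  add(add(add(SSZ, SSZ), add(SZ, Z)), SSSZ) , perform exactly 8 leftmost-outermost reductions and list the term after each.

  start: add(add(add(SSZ, SSZ), add(SZ, Z)), SSSZ)
  [1] add(add(S(add(SZ, SSZ)), add(SZ, Z)), SSSZ)
  [2] add(S(add(add(SZ, SSZ), add(SZ, Z))), SSSZ)
  [3] S(add(add(add(SZ, SSZ), add(SZ, Z)), SSSZ))
  [4] S(add(add(S(add(Z, SSZ)), add(SZ, Z)), SSSZ))
  [5] S(add(S(add(add(Z, SSZ), add(SZ, Z))), SSSZ))
  [6] S(S(add(add(add(Z, SSZ), add(SZ, Z)), SSSZ)))
  [7] S(S(add(add(SSZ, add(SZ, Z)), SSSZ)))
  [8] S(S(add(S(add(SZ, add(SZ, Z))), SSSZ)))

Answer: after 8 steps: S(S(add(S(add(SZ, add(SZ, Z))), SSSZ)))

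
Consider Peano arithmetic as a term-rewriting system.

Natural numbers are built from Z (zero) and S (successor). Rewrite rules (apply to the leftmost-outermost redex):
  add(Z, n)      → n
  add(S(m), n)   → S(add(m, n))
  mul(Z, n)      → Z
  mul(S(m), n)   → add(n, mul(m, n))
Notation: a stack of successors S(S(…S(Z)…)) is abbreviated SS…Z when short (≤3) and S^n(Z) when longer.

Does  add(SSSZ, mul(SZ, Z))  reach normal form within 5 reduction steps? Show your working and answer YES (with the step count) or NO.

  start: add(SSSZ, mul(SZ, Z))
  [1] S(add(SSZ, mul(SZ, Z)))
  [2] S(S(add(SZ, mul(SZ, Z))))
  [3] S(S(S(add(Z, mul(SZ, Z)))))
  [4] S(S(S(mul(SZ, Z))))
  [5] S(S(S(add(Z, mul(Z, Z)))))

Answer: NO — after 5 steps the term is S(S(S(add(Z, mul(Z, Z))))), not yet normal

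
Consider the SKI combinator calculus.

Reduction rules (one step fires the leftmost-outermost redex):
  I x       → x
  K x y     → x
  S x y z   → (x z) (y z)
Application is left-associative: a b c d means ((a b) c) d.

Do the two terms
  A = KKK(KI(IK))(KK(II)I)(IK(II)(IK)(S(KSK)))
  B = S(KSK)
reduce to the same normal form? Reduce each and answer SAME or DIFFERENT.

Term A:
  start: KKK(KI(IK))(KK(II)I)(IK(II)(IK)(S(KSK)))
  →1  K(KI(IK))(KK(II)I)(IK(II)(IK)(S(KSK)))
  →2  KI(IK)(IK(II)(IK)(S(KSK)))
  →3  I(IK(II)(IK)(S(KSK)))
  →4  IK(II)(IK)(S(KSK))
  →5  K(II)(IK)(S(KSK))
  →6  II(S(KSK))
  →7  I(S(KSK))
  →8  S(KSK)
  →9  SS

Term B:
  start: S(KSK)
  →1  SS

Answer: SAME — A ⇓ SS, B ⇓ SS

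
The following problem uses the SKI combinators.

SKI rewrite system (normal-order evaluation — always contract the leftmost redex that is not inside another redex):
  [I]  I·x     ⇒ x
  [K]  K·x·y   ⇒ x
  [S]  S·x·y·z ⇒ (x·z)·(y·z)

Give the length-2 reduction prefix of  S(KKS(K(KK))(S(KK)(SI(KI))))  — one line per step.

Answer: after 2 steps: S(K(KK))

Derivation:
  start: S(KKS(K(KK))(S(KK)(SI(KI))))
  [1] S(K(K(KK))(S(KK)(SI(KI))))
  [2] S(K(KK))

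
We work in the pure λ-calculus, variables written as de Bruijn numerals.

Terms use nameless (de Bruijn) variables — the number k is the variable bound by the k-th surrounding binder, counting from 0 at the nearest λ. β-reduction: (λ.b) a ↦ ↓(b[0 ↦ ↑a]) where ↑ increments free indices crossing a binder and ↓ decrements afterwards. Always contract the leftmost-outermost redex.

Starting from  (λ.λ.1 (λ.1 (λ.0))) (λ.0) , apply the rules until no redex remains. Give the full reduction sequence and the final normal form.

  start: (λ.λ.1 (λ.1 (λ.0))) (λ.0)
  step 1: λ.(λ.0) (λ.1 (λ.0))
  step 2: λ.λ.1 (λ.0)

Answer: normal form = λ.λ.1 (λ.0)  (in 2 steps)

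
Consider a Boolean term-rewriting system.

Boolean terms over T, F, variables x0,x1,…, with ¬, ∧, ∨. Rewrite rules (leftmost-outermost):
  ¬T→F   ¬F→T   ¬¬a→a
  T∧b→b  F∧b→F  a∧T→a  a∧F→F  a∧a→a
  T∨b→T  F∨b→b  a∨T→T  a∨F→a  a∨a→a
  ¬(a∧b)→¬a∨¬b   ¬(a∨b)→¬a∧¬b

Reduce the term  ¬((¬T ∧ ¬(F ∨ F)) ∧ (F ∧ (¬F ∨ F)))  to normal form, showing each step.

  start: ¬((¬T ∧ ¬(F ∨ F)) ∧ (F ∧ (¬F ∨ F)))
  →1  ¬(¬T ∧ ¬(F ∨ F)) ∨ ¬(F ∧ (¬F ∨ F))
  →2  (¬¬T ∨ ¬¬(F ∨ F)) ∨ ¬(F ∧ (¬F ∨ F))
  →3  (T ∨ ¬¬(F ∨ F)) ∨ ¬(F ∧ (¬F ∨ F))
  →4  T ∨ ¬(F ∧ (¬F ∨ F))
  →5  T

Answer: normal form = T  (in 5 steps)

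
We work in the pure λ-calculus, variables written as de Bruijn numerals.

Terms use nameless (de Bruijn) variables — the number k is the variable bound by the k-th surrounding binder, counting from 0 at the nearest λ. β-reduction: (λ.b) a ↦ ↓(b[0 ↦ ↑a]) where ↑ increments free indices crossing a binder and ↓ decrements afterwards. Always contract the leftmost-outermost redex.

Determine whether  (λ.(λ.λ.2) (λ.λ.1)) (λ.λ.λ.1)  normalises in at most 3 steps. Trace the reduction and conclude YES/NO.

Answer: YES — reaches normal form λ.λ.λ.λ.1 in 2 ≤ 3 steps

Derivation:
  start: (λ.(λ.λ.2) (λ.λ.1)) (λ.λ.λ.1)
  [1] (λ.λ.λ.λ.λ.1) (λ.λ.1)
  [2] λ.λ.λ.λ.1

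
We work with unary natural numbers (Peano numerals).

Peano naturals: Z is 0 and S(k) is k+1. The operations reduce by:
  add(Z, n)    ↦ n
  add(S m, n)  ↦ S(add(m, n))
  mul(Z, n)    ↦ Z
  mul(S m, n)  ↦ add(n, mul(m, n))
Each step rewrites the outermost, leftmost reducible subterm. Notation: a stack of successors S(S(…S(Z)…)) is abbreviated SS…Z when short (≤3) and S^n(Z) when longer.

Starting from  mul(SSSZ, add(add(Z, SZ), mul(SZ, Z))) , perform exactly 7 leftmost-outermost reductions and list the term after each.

  start: mul(SSSZ, add(add(Z, SZ), mul(SZ, Z)))
  →1  add(add(add(Z, SZ), mul(SZ, Z)), mul(SSZ, add(add(Z, SZ), mul(SZ, Z))))
  →2  add(add(SZ, mul(SZ, Z)), mul(SSZ, add(add(Z, SZ), mul(SZ, Z))))
  →3  add(S(add(Z, mul(SZ, Z))), mul(SSZ, add(add(Z, SZ), mul(SZ, Z))))
  →4  S(add(add(Z, mul(SZ, Z)), mul(SSZ, add(add(Z, SZ), mul(SZ, Z)))))
  →5  S(add(mul(SZ, Z), mul(SSZ, add(add(Z, SZ), mul(SZ, Z)))))
  →6  S(add(add(Z, mul(Z, Z)), mul(SSZ, add(add(Z, SZ), mul(SZ, Z)))))
  →7  S(add(mul(Z, Z), mul(SSZ, add(add(Z, SZ), mul(SZ, Z)))))

Answer: after 7 steps: S(add(mul(Z, Z), mul(SSZ, add(add(Z, SZ), mul(SZ, Z)))))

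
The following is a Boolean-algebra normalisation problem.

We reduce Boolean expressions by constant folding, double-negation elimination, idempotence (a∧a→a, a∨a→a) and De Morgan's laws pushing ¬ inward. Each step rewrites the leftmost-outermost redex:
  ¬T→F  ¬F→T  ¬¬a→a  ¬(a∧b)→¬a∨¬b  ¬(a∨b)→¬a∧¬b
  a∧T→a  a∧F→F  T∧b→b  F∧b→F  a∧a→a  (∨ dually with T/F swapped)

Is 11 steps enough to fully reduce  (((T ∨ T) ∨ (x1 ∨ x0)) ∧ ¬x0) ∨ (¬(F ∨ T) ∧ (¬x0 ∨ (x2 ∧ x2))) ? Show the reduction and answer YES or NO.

Answer: YES — reaches normal form ¬x0 in 9 ≤ 11 steps

Derivation:
  start: (((T ∨ T) ∨ (x1 ∨ x0)) ∧ ¬x0) ∨ (¬(F ∨ T) ∧ (¬x0 ∨ (x2 ∧ x2)))
  step 1: ((T ∨ (x1 ∨ x0)) ∧ ¬x0) ∨ (¬(F ∨ T) ∧ (¬x0 ∨ (x2 ∧ x2)))
  step 2: (T ∧ ¬x0) ∨ (¬(F ∨ T) ∧ (¬x0 ∨ (x2 ∧ x2)))
  step 3: ¬x0 ∨ (¬(F ∨ T) ∧ (¬x0 ∨ (x2 ∧ x2)))
  step 4: ¬x0 ∨ ((¬F ∧ ¬T) ∧ (¬x0 ∨ (x2 ∧ x2)))
  step 5: ¬x0 ∨ ((T ∧ ¬T) ∧ (¬x0 ∨ (x2 ∧ x2)))
  step 6: ¬x0 ∨ (¬T ∧ (¬x0 ∨ (x2 ∧ x2)))
  step 7: ¬x0 ∨ (F ∧ (¬x0 ∨ (x2 ∧ x2)))
  step 8: ¬x0 ∨ F
  step 9: ¬x0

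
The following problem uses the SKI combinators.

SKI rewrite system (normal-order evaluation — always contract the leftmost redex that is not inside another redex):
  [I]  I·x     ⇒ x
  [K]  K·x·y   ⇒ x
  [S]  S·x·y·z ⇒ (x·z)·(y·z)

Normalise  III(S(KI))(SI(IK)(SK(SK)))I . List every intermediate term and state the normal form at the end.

  start: III(S(KI))(SI(IK)(SK(SK)))I
  step 1: II(S(KI))(SI(IK)(SK(SK)))I
  step 2: I(S(KI))(SI(IK)(SK(SK)))I
  step 3: S(KI)(SI(IK)(SK(SK)))I
  step 4: KII(SI(IK)(SK(SK))I)
  step 5: I(SI(IK)(SK(SK))I)
  step 6: SI(IK)(SK(SK))I
  step 7: I(SK(SK))(IK(SK(SK)))I
  step 8: SK(SK)(IK(SK(SK)))I
  step 9: K(IK(SK(SK)))(SK(IK(SK(SK))))I
  step 10: IK(SK(SK))I
  step 11: K(SK(SK))I
  step 12: SK(SK)

Answer: normal form = SK(SK)  (in 12 steps)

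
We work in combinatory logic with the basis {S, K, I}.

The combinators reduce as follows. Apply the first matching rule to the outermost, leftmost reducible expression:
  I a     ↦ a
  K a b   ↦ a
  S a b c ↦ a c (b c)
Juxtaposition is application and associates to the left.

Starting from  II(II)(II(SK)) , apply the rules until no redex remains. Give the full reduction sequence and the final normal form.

Answer: normal form = SK  (in 6 steps)

Reduction:
  start: II(II)(II(SK))
  step 1: I(II)(II(SK))
  step 2: II(II(SK))
  step 3: I(II(SK))
  step 4: II(SK)
  step 5: I(SK)
  step 6: SK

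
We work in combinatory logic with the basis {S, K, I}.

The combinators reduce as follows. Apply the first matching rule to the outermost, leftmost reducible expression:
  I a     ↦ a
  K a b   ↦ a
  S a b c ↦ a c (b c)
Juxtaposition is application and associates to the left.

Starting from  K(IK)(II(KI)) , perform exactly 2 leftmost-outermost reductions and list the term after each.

Answer: after 2 steps: K

Derivation:
  start: K(IK)(II(KI))
  →1  IK
  →2  K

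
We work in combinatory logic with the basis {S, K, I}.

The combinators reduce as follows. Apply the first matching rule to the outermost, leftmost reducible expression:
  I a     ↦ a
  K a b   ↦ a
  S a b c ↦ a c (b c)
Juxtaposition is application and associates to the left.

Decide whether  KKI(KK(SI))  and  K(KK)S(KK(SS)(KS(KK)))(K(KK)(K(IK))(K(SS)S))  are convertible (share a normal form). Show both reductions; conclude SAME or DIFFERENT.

Term A:
  start: KKI(KK(SI))
  →1  K(KK(SI))
  →2  KK

Term B:
  start: K(KK)S(KK(SS)(KS(KK)))(K(KK)(K(IK))(K(SS)S))
  →1  KK(KK(SS)(KS(KK)))(K(KK)(K(IK))(K(SS)S))
  →2  K(K(KK)(K(IK))(K(SS)S))
  →3  K(KK(K(SS)S))
  →4  KK

Answer: SAME — A ⇓ KK, B ⇓ KK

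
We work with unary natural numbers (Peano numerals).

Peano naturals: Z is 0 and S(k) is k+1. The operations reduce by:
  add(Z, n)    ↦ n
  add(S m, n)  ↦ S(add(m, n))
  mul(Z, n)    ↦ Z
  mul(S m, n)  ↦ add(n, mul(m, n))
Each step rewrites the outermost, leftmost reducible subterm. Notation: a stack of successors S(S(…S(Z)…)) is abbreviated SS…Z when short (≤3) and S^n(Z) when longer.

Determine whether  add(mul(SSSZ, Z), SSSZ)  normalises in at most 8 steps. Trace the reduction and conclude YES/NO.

Answer: YES — reaches normal form SSSZ in 8 ≤ 8 steps

Working:
  start: add(mul(SSSZ, Z), SSSZ)
  step 1: add(add(Z, mul(SSZ, Z)), SSSZ)
  step 2: add(mul(SSZ, Z), SSSZ)
  step 3: add(add(Z, mul(SZ, Z)), SSSZ)
  step 4: add(mul(SZ, Z), SSSZ)
  step 5: add(add(Z, mul(Z, Z)), SSSZ)
  step 6: add(mul(Z, Z), SSSZ)
  step 7: add(Z, SSSZ)
  step 8: SSSZ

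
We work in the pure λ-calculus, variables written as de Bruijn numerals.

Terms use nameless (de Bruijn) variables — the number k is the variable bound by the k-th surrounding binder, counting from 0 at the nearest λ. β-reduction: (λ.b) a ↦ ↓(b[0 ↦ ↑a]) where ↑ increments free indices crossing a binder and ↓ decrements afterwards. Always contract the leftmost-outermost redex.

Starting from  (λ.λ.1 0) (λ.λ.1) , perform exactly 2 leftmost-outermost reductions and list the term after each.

Answer: after 2 steps: λ.λ.1

Reduction:
  start: (λ.λ.1 0) (λ.λ.1)
  [1] λ.(λ.λ.1) 0
  [2] λ.λ.1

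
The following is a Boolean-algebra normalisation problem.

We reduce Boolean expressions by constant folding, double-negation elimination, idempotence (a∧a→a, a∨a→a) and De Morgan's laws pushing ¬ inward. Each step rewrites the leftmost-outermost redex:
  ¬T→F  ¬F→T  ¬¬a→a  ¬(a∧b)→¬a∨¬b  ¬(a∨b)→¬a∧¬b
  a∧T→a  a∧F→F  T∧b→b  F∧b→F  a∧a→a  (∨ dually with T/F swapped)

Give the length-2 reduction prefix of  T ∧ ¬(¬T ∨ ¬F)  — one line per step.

Answer: after 2 steps: ¬¬T ∧ ¬¬F

Reduction:
  start: T ∧ ¬(¬T ∨ ¬F)
  [1] ¬(¬T ∨ ¬F)
  [2] ¬¬T ∧ ¬¬F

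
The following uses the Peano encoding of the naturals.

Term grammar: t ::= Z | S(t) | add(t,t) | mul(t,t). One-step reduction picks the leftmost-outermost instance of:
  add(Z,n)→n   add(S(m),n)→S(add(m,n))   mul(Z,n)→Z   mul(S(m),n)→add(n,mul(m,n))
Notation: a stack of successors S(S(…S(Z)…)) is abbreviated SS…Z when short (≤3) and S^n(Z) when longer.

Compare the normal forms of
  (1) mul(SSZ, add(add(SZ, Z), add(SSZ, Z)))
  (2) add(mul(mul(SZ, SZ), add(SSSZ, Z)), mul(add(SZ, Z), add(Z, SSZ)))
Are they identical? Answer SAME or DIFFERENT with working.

Term A:
  start: mul(SSZ, add(add(SZ, Z), add(SSZ, Z)))
  step 1: add(add(add(SZ, Z), add(SSZ, Z)), mul(SZ, add(add(SZ, Z), add(SSZ, Z))))
  step 2: add(add(S(add(Z, Z)), add(SSZ, Z)), mul(SZ, add(add(SZ, Z), add(SSZ, Z))))
  step 3: add(S(add(add(Z, Z), add(SSZ, Z))), mul(SZ, add(add(SZ, Z), add(SSZ, Z))))
  step 4: S(add(add(add(Z, Z), add(SSZ, Z)), mul(SZ, add(add(SZ, Z), add(SSZ, Z)))))
  step 5: S(add(add(Z, add(SSZ, Z)), mul(SZ, add(add(SZ, Z), add(SSZ, Z)))))
  step 6: S(add(add(SSZ, Z), mul(SZ, add(add(SZ, Z), add(SSZ, Z)))))
  step 7: S(add(S(add(SZ, Z)), mul(SZ, add(add(SZ, Z), add(SSZ, Z)))))
  step 8: S(S(add(add(SZ, Z), mul(SZ, add(add(SZ, Z), add(SSZ, Z))))))
  step 9: S(S(add(S(add(Z, Z)), mul(SZ, add(add(SZ, Z), add(SSZ, Z))))))
  step 10: S(S(S(add(add(Z, Z), mul(SZ, add(add(SZ, Z), add(SSZ, Z)))))))
  step 11: S(S(S(add(Z, mul(SZ, add(add(SZ, Z), add(SSZ, Z)))))))
  step 12: S(S(S(mul(SZ, add(add(SZ, Z), add(SSZ, Z))))))
  step 13: S(S(S(add(add(add(SZ, Z), add(SSZ, Z)), mul(Z, add(add(SZ, Z), add(SSZ, Z)))))))
  step 14: S(S(S(add(add(S(add(Z, Z)), add(SSZ, Z)), mul(Z, add(add(SZ, Z), add(SSZ, Z)))))))
  step 15: S(S(S(add(S(add(add(Z, Z), add(SSZ, Z))), mul(Z, add(add(SZ, Z), add(SSZ, Z)))))))
  step 16: S(S(S(S(add(add(add(Z, Z), add(SSZ, Z)), mul(Z, add(add(SZ, Z), add(SSZ, Z))))))))
  step 17: S(S(S(S(add(add(Z, add(SSZ, Z)), mul(Z, add(add(SZ, Z), add(SSZ, Z))))))))
  step 18: S(S(S(S(add(add(SSZ, Z), mul(Z, add(add(SZ, Z), add(SSZ, Z))))))))
  step 19: S(S(S(S(add(S(add(SZ, Z)), mul(Z, add(add(SZ, Z), add(SSZ, Z))))))))
  step 20: S(S(S(S(S(add(add(SZ, Z), mul(Z, add(add(SZ, Z), add(SSZ, Z)))))))))
  step 21: S(S(S(S(S(add(S(add(Z, Z)), mul(Z, add(add(SZ, Z), add(SSZ, Z)))))))))
  step 22: S(S(S(S(S(S(add(add(Z, Z), mul(Z, add(add(SZ, Z), add(SSZ, Z))))))))))
  step 23: S(S(S(S(S(S(add(Z, mul(Z, add(add(SZ, Z), add(SSZ, Z))))))))))
  step 24: S(S(S(S(S(S(mul(Z, add(add(SZ, Z), add(SSZ, Z)))))))))
  step 25: S^6(Z)

Term B:
  start: add(mul(mul(SZ, SZ), add(SSSZ, Z)), mul(add(SZ, Z), add(Z, SSZ)))
  step 1: add(mul(add(SZ, mul(Z, SZ)), add(SSSZ, Z)), mul(add(SZ, Z), add(Z, SSZ)))
  step 2: add(mul(S(add(Z, mul(Z, SZ))), add(SSSZ, Z)), mul(add(SZ, Z), add(Z, SSZ)))
  step 3: add(add(add(SSSZ, Z), mul(add(Z, mul(Z, SZ)), add(SSSZ, Z))), mul(add(SZ, Z), add(Z, SSZ)))
  step 4: add(add(S(add(SSZ, Z)), mul(add(Z, mul(Z, SZ)), add(SSSZ, Z))), mul(add(SZ, Z), add(Z, SSZ)))
  step 5: add(S(add(add(SSZ, Z), mul(add(Z, mul(Z, SZ)), add(SSSZ, Z)))), mul(add(SZ, Z), add(Z, SSZ)))
  step 6: S(add(add(add(SSZ, Z), mul(add(Z, mul(Z, SZ)), add(SSSZ, Z))), mul(add(SZ, Z), add(Z, SSZ))))
  step 7: S(add(add(S(add(SZ, Z)), mul(add(Z, mul(Z, SZ)), add(SSSZ, Z))), mul(add(SZ, Z), add(Z, SSZ))))
  step 8: S(add(S(add(add(SZ, Z), mul(add(Z, mul(Z, SZ)), add(SSSZ, Z)))), mul(add(SZ, Z), add(Z, SSZ))))
  step 9: S(S(add(add(add(SZ, Z), mul(add(Z, mul(Z, SZ)), add(SSSZ, Z))), mul(add(SZ, Z), add(Z, SSZ)))))
  step 10: S(S(add(add(S(add(Z, Z)), mul(add(Z, mul(Z, SZ)), add(SSSZ, Z))), mul(add(SZ, Z), add(Z, SSZ)))))
  step 11: S(S(add(S(add(add(Z, Z), mul(add(Z, mul(Z, SZ)), add(SSSZ, Z)))), mul(add(SZ, Z), add(Z, SSZ)))))
  step 12: S(S(S(add(add(add(Z, Z), mul(add(Z, mul(Z, SZ)), add(SSSZ, Z))), mul(add(SZ, Z), add(Z, SSZ))))))
  step 13: S(S(S(add(add(Z, mul(add(Z, mul(Z, SZ)), add(SSSZ, Z))), mul(add(SZ, Z), add(Z, SSZ))))))
  step 14: S(S(S(add(mul(add(Z, mul(Z, SZ)), add(SSSZ, Z)), mul(add(SZ, Z), add(Z, SSZ))))))
  step 15: S(S(S(add(mul(mul(Z, SZ), add(SSSZ, Z)), mul(add(SZ, Z), add(Z, SSZ))))))
  step 16: S(S(S(add(mul(Z, add(SSSZ, Z)), mul(add(SZ, Z), add(Z, SSZ))))))
  step 17: S(S(S(add(Z, mul(add(SZ, Z), add(Z, SSZ))))))
  step 18: S(S(S(mul(add(SZ, Z), add(Z, SSZ)))))
  step 19: S(S(S(mul(S(add(Z, Z)), add(Z, SSZ)))))
  step 20: S(S(S(add(add(Z, SSZ), mul(add(Z, Z), add(Z, SSZ))))))
  step 21: S(S(S(add(SSZ, mul(add(Z, Z), add(Z, SSZ))))))
  step 22: S(S(S(S(add(SZ, mul(add(Z, Z), add(Z, SSZ)))))))
  step 23: S(S(S(S(S(add(Z, mul(add(Z, Z), add(Z, SSZ))))))))
  step 24: S(S(S(S(S(mul(add(Z, Z), add(Z, SSZ)))))))
  step 25: S(S(S(S(S(mul(Z, add(Z, SSZ)))))))
  step 26: S^5(Z)

Answer: DIFFERENT — A ⇓ S^6(Z), B ⇓ S^5(Z)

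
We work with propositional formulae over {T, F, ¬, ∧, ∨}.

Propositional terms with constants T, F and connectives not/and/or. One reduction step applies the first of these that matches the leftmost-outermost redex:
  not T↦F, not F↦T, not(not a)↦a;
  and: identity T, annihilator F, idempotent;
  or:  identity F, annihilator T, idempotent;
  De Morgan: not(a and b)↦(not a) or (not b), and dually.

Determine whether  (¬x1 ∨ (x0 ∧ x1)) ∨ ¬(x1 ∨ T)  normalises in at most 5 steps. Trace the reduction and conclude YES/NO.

  start: (¬x1 ∨ (x0 ∧ x1)) ∨ ¬(x1 ∨ T)
  step 1: (¬x1 ∨ (x0 ∧ x1)) ∨ (¬x1 ∧ ¬T)
  step 2: (¬x1 ∨ (x0 ∧ x1)) ∨ (¬x1 ∧ F)
  step 3: (¬x1 ∨ (x0 ∧ x1)) ∨ F
  step 4: ¬x1 ∨ (x0 ∧ x1)

Answer: YES — reaches normal form ¬x1 ∨ (x0 ∧ x1) in 4 ≤ 5 steps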